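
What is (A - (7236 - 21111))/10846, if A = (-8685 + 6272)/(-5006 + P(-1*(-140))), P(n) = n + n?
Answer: 65575663/51258196 ≈ 1.2793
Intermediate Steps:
P(n) = 2*n
A = 2413/4726 (A = (-8685 + 6272)/(-5006 + 2*(-1*(-140))) = -2413/(-5006 + 2*140) = -2413/(-5006 + 280) = -2413/(-4726) = -2413*(-1/4726) = 2413/4726 ≈ 0.51058)
(A - (7236 - 21111))/10846 = (2413/4726 - (7236 - 21111))/10846 = (2413/4726 - 1*(-13875))*(1/10846) = (2413/4726 + 13875)*(1/10846) = (65575663/4726)*(1/10846) = 65575663/51258196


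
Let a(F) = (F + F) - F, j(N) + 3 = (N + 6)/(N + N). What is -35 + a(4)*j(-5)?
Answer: -237/5 ≈ -47.400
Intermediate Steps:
j(N) = -3 + (6 + N)/(2*N) (j(N) = -3 + (N + 6)/(N + N) = -3 + (6 + N)/((2*N)) = -3 + (6 + N)*(1/(2*N)) = -3 + (6 + N)/(2*N))
a(F) = F (a(F) = 2*F - F = F)
-35 + a(4)*j(-5) = -35 + 4*(-5/2 + 3/(-5)) = -35 + 4*(-5/2 + 3*(-1/5)) = -35 + 4*(-5/2 - 3/5) = -35 + 4*(-31/10) = -35 - 62/5 = -237/5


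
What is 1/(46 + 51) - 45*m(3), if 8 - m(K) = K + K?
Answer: -8729/97 ≈ -89.990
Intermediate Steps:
m(K) = 8 - 2*K (m(K) = 8 - (K + K) = 8 - 2*K)
1/(46 + 51) - 45*m(3) = 1/(46 + 51) - 45*(8 - 2*3) = 1/97 - 45*(8 - 6) = 1/97 - 45*2 = 1/97 - 90 = -8729/97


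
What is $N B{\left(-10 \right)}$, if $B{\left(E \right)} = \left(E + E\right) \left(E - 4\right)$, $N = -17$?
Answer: $-4760$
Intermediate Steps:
$B{\left(E \right)} = 2 E \left(-4 + E\right)$
$N B{\left(-10 \right)} = - 17 \cdot 2 \left(-10\right) \left(-4 - 10\right) = - 17 \cdot 2 \left(-10\right) \left(-14\right) = \left(-17\right) 280 = -4760$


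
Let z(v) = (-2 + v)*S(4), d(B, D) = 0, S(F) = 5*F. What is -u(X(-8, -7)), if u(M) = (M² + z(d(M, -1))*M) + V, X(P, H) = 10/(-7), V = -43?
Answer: -793/49 ≈ -16.184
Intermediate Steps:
z(v) = -40 + 20*v (z(v) = (-2 + v)*(5*4) = (-2 + v)*20 = -40 + 20*v)
X(P, H) = -10/7 (X(P, H) = 10*(-⅐) = -10/7)
u(M) = -43 + M² - 40*M (u(M) = (M² + (-40 + 20*0)*M) - 43 = (M² + (-40 + 0)*M) - 43 = (M² - 40*M) - 43 = -43 + M² - 40*M)
-u(X(-8, -7)) = -(-43 + (-10/7)² - 40*(-10/7)) = -(-43 + 100/49 + 400/7) = -1*793/49 = -793/49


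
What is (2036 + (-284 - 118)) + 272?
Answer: 1906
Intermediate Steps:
(2036 + (-284 - 118)) + 272 = (2036 - 402) + 272 = 1634 + 272 = 1906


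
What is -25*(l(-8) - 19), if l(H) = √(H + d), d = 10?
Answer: 475 - 25*√2 ≈ 439.64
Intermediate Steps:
l(H) = √(10 + H) (l(H) = √(H + 10) = √(10 + H))
-25*(l(-8) - 19) = -25*(√(10 - 8) - 19) = -25*(√2 - 19) = -25*(-19 + √2) = 475 - 25*√2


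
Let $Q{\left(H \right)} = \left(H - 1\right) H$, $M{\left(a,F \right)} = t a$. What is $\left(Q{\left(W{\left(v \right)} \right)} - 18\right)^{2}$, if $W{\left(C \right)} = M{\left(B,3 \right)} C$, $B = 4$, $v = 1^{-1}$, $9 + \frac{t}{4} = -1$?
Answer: $662650564$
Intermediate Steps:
$t = -40$ ($t = -36 + 4 \left(-1\right) = -36 - 4 = -40$)
$v = 1$
$M{\left(a,F \right)} = - 40 a$
$W{\left(C \right)} = - 160 C$ ($W{\left(C \right)} = \left(-40\right) 4 C = - 160 C$)
$Q{\left(H \right)} = H \left(-1 + H\right)$ ($Q{\left(H \right)} = \left(-1 + H\right) H = H \left(-1 + H\right)$)
$\left(Q{\left(W{\left(v \right)} \right)} - 18\right)^{2} = \left(\left(-160\right) 1 \left(-1 - 160\right) - 18\right)^{2} = \left(- 160 \left(-1 - 160\right) - 18\right)^{2} = \left(\left(-160\right) \left(-161\right) - 18\right)^{2} = \left(25760 - 18\right)^{2} = 25742^{2} = 662650564$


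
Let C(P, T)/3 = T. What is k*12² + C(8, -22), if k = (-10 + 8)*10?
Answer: -2946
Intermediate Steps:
C(P, T) = 3*T
k = -20 (k = -2*10 = -20)
k*12² + C(8, -22) = -20*12² + 3*(-22) = -20*144 - 66 = -2880 - 66 = -2946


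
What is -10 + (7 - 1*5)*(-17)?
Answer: -44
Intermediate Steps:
-10 + (7 - 1*5)*(-17) = -10 + (7 - 5)*(-17) = -10 + 2*(-17) = -10 - 34 = -44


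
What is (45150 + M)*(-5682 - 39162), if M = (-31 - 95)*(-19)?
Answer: -2132063136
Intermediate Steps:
M = 2394 (M = -126*(-19) = 2394)
(45150 + M)*(-5682 - 39162) = (45150 + 2394)*(-5682 - 39162) = 47544*(-44844) = -2132063136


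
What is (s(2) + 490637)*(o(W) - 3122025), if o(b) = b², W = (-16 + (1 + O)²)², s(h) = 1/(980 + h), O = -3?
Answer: -1494218205834615/982 ≈ -1.5216e+12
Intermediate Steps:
W = 144 (W = (-16 + (1 - 3)²)² = (-16 + (-2)²)² = (-16 + 4)² = (-12)² = 144)
(s(2) + 490637)*(o(W) - 3122025) = (1/(980 + 2) + 490637)*(144² - 3122025) = (1/982 + 490637)*(20736 - 3122025) = (1/982 + 490637)*(-3101289) = (481805535/982)*(-3101289) = -1494218205834615/982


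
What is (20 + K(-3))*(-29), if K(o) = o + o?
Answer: -406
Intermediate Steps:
K(o) = 2*o
(20 + K(-3))*(-29) = (20 + 2*(-3))*(-29) = (20 - 6)*(-29) = 14*(-29) = -406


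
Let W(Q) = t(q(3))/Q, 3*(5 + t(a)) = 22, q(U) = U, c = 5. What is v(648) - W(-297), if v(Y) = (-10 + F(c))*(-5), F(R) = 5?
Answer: 22282/891 ≈ 25.008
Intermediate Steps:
t(a) = 7/3 (t(a) = -5 + (⅓)*22 = -5 + 22/3 = 7/3)
v(Y) = 25 (v(Y) = (-10 + 5)*(-5) = -5*(-5) = 25)
W(Q) = 7/(3*Q)
v(648) - W(-297) = 25 - 7/(3*(-297)) = 25 - 7*(-1)/(3*297) = 25 - 1*(-7/891) = 25 + 7/891 = 22282/891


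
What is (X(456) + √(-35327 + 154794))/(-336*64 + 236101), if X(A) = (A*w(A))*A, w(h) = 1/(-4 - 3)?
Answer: -207936/1502179 + √119467/214597 ≈ -0.13681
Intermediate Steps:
w(h) = -⅐ (w(h) = 1/(-7) = -⅐)
X(A) = -A²/7 (X(A) = (A*(-⅐))*A = (-A/7)*A = -A²/7)
(X(456) + √(-35327 + 154794))/(-336*64 + 236101) = (-⅐*456² + √(-35327 + 154794))/(-336*64 + 236101) = (-⅐*207936 + √119467)/(-21504 + 236101) = (-207936/7 + √119467)/214597 = (-207936/7 + √119467)*(1/214597) = -207936/1502179 + √119467/214597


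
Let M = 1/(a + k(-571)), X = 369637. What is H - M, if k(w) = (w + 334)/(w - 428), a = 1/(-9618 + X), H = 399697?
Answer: 11367995837971/28441834 ≈ 3.9969e+5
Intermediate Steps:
a = 1/360019 (a = 1/(-9618 + 369637) = 1/360019 ≈ 2.7776e-6)
k(w) = (334 + w)/(-428 + w)
M = 119886327/28441834 (M = 1/(1/360019 + (334 - 571)/(-428 - 571)) = 1/(1/360019 - 237/(-999)) = 1/(1/360019 - 1/999*(-237)) = 1/(1/360019 + 79/333) = 1/(28441834/119886327) = 119886327/28441834 ≈ 4.2151)
H - M = 399697 - 1*119886327/28441834 = 399697 - 119886327/28441834 = 11367995837971/28441834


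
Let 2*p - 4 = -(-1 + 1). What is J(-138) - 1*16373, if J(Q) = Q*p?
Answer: -16649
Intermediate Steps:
p = 2 (p = 2 + (-(-1 + 1))/2 = 2 + (-1*0)/2 = 2 + (½)*0 = 2 + 0 = 2)
J(Q) = 2*Q (J(Q) = Q*2 = 2*Q)
J(-138) - 1*16373 = 2*(-138) - 1*16373 = -276 - 16373 = -16649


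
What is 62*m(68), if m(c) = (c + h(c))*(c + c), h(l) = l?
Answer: 1146752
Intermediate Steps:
m(c) = 4*c² (m(c) = (c + c)*(c + c) = (2*c)*(2*c) = 4*c²)
62*m(68) = 62*(4*68²) = 62*(4*4624) = 62*18496 = 1146752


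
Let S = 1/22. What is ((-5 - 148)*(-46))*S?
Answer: 3519/11 ≈ 319.91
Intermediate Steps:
S = 1/22 ≈ 0.045455
((-5 - 148)*(-46))*S = ((-5 - 148)*(-46))*(1/22) = -153*(-46)*(1/22) = 7038*(1/22) = 3519/11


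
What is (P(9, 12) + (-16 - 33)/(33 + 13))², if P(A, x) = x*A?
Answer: 24196561/2116 ≈ 11435.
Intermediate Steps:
P(A, x) = A*x
(P(9, 12) + (-16 - 33)/(33 + 13))² = (9*12 + (-16 - 33)/(33 + 13))² = (108 - 49/46)² = (4919/46)² = 24196561/2116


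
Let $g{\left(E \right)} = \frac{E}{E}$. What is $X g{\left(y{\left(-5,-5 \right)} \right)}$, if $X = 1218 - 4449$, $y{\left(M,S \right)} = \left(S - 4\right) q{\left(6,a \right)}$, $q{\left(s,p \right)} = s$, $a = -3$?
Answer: $-3231$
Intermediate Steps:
$y{\left(M,S \right)} = -24 + 6 S$ ($y{\left(M,S \right)} = \left(S - 4\right) 6 = \left(-4 + S\right) 6 = -24 + 6 S$)
$g{\left(E \right)} = 1$
$X = -3231$ ($X = 1218 - 4449 = -3231$)
$X g{\left(y{\left(-5,-5 \right)} \right)} = \left(-3231\right) 1 = -3231$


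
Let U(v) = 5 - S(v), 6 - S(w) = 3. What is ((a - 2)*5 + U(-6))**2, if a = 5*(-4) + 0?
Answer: 11664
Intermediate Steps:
a = -20 (a = -20 + 0 = -20)
S(w) = 3 (S(w) = 6 - 1*3 = 6 - 3 = 3)
U(v) = 2 (U(v) = 5 - 1*3 = 5 - 3 = 2)
((a - 2)*5 + U(-6))**2 = ((-20 - 2)*5 + 2)**2 = (-22*5 + 2)**2 = (-110 + 2)**2 = (-108)**2 = 11664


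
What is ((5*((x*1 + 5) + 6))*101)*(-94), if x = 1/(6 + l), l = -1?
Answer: -531664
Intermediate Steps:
x = ⅕ (x = 1/(6 - 1) = 1/5 = ⅕ ≈ 0.20000)
((5*((x*1 + 5) + 6))*101)*(-94) = ((5*(((⅕)*1 + 5) + 6))*101)*(-94) = ((5*((⅕ + 5) + 6))*101)*(-94) = ((5*(26/5 + 6))*101)*(-94) = ((5*(56/5))*101)*(-94) = (56*101)*(-94) = 5656*(-94) = -531664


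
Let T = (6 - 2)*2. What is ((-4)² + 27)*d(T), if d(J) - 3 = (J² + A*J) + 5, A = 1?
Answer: 3440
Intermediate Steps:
T = 8 (T = 4*2 = 8)
d(J) = 8 + J + J² (d(J) = 3 + ((J² + 1*J) + 5) = 3 + ((J² + J) + 5) = 3 + ((J + J²) + 5) = 3 + (5 + J + J²) = 8 + J + J²)
((-4)² + 27)*d(T) = ((-4)² + 27)*(8 + 8 + 8²) = (16 + 27)*(8 + 8 + 64) = 43*80 = 3440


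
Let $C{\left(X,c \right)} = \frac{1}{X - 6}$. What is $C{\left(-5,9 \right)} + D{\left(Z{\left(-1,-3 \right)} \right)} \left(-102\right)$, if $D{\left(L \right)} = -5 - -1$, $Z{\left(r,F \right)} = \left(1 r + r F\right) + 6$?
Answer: $\frac{4487}{11} \approx 407.91$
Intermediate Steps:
$Z{\left(r,F \right)} = 6 + r + F r$ ($Z{\left(r,F \right)} = \left(r + F r\right) + 6 = 6 + r + F r$)
$D{\left(L \right)} = -4$ ($D{\left(L \right)} = -5 + 1 = -4$)
$C{\left(X,c \right)} = \frac{1}{-6 + X}$
$C{\left(-5,9 \right)} + D{\left(Z{\left(-1,-3 \right)} \right)} \left(-102\right) = \frac{1}{-6 - 5} - -408 = \frac{1}{-11} + 408 = - \frac{1}{11} + 408 = \frac{4487}{11}$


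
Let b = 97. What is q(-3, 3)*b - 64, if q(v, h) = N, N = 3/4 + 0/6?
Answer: 35/4 ≈ 8.7500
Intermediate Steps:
N = 3/4 (N = 3*(1/4) + 0*(1/6) = 3/4 + 0 = 3/4 ≈ 0.75000)
q(v, h) = 3/4
q(-3, 3)*b - 64 = (3/4)*97 - 64 = 291/4 - 64 = 35/4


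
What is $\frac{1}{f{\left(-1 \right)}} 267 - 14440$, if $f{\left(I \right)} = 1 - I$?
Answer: $- \frac{28613}{2} \approx -14307.0$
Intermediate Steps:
$\frac{1}{f{\left(-1 \right)}} 267 - 14440 = \frac{1}{1 - -1} \cdot 267 - 14440 = \frac{1}{1 + 1} \cdot 267 - 14440 = \frac{1}{2} \cdot 267 - 14440 = \frac{267}{2} - 14440 = - \frac{28613}{2}$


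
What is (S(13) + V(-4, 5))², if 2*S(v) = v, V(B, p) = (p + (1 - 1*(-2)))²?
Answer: 19881/4 ≈ 4970.3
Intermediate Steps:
V(B, p) = (3 + p)² (V(B, p) = (p + (1 + 2))² = (p + 3)² = (3 + p)²)
S(v) = v/2
(S(13) + V(-4, 5))² = ((½)*13 + (3 + 5)²)² = (13/2 + 8²)² = (13/2 + 64)² = (141/2)² = 19881/4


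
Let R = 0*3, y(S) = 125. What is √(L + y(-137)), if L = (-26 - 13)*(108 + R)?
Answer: I*√4087 ≈ 63.93*I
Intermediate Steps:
R = 0
L = -4212 (L = (-26 - 13)*(108 + 0) = -39*108 = -4212)
√(L + y(-137)) = √(-4212 + 125) = √(-4087) = I*√4087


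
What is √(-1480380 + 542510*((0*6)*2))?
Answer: 2*I*√370095 ≈ 1216.7*I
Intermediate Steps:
√(-1480380 + 542510*((0*6)*2)) = √(-1480380 + 542510*(0*2)) = √(-1480380 + 542510*0) = √(-1480380 + 0) = √(-1480380) = 2*I*√370095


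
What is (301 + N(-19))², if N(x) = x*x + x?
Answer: 413449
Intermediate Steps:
N(x) = x + x² (N(x) = x² + x = x + x²)
(301 + N(-19))² = (301 - 19*(1 - 19))² = (301 - 19*(-18))² = (301 + 342)² = 643² = 413449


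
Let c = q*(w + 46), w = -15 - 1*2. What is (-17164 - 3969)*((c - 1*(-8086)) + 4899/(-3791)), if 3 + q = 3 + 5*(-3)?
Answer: -612857887586/3791 ≈ -1.6166e+8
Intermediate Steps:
w = -17 (w = -15 - 2 = -17)
q = -15 (q = -3 + (3 + 5*(-3)) = -3 + (3 - 15) = -3 - 12 = -15)
c = -435 (c = -15*(-17 + 46) = -15*29 = -435)
(-17164 - 3969)*((c - 1*(-8086)) + 4899/(-3791)) = (-17164 - 3969)*((-435 - 1*(-8086)) + 4899/(-3791)) = -21133*((-435 + 8086) + 4899*(-1/3791)) = -21133*(7651 - 4899/3791) = -21133*29000042/3791 = -612857887586/3791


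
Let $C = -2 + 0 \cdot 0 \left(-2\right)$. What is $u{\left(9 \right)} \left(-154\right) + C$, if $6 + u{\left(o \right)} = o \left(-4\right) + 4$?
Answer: $5850$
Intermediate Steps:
$u{\left(o \right)} = -2 - 4 o$ ($u{\left(o \right)} = -6 + \left(o \left(-4\right) + 4\right) = -6 - \left(-4 + 4 o\right) = -2 - 4 o$)
$C = -2$ ($C = -2 + 0 \cdot 0 = -2 + 0 = -2$)
$u{\left(9 \right)} \left(-154\right) + C = \left(-2 - 36\right) \left(-154\right) - 2 = \left(-38\right) \left(-154\right) - 2 = 5852 - 2 = 5850$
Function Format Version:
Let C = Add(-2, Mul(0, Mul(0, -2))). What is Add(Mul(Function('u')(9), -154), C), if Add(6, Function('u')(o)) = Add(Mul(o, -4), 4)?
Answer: 5850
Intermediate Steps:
Function('u')(o) = Add(-2, Mul(-4, o)) (Function('u')(o) = Add(-6, Add(Mul(o, -4), 4)) = Add(-6, Add(Mul(-4, o), 4)) = Add(-6, Add(4, Mul(-4, o))) = Add(-2, Mul(-4, o)))
C = -2 (C = Add(-2, Mul(0, 0)) = Add(-2, 0) = -2)
Add(Mul(Function('u')(9), -154), C) = Add(Mul(Add(-2, Mul(-4, 9)), -154), -2) = Add(Mul(Add(-2, -36), -154), -2) = Add(Mul(-38, -154), -2) = Add(5852, -2) = 5850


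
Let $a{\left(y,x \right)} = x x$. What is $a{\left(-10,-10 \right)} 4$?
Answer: $400$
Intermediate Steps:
$a{\left(y,x \right)} = x^{2}$
$a{\left(-10,-10 \right)} 4 = \left(-10\right)^{2} \cdot 4 = 100 \cdot 4 = 400$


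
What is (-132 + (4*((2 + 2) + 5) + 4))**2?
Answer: 8464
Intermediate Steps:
(-132 + (4*((2 + 2) + 5) + 4))**2 = (-132 + (4*(4 + 5) + 4))**2 = (-132 + (4*9 + 4))**2 = (-132 + (36 + 4))**2 = (-132 + 40)**2 = (-92)**2 = 8464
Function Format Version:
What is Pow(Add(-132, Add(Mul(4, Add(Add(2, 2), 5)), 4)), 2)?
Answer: 8464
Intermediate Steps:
Pow(Add(-132, Add(Mul(4, Add(Add(2, 2), 5)), 4)), 2) = Pow(Add(-132, Add(Mul(4, Add(4, 5)), 4)), 2) = Pow(Add(-132, Add(Mul(4, 9), 4)), 2) = Pow(Add(-132, Add(36, 4)), 2) = Pow(Add(-132, 40), 2) = Pow(-92, 2) = 8464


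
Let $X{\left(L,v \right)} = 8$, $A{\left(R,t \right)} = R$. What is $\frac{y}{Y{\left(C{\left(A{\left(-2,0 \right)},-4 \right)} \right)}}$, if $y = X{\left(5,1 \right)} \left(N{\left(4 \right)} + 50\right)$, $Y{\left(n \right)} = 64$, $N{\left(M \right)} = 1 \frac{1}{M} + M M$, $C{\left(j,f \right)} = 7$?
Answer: $\frac{265}{32} \approx 8.2813$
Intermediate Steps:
$N{\left(M \right)} = \frac{1}{M} + M^{2}$
$y = 530$ ($y = 8 \left(\frac{1 + 4^{3}}{4} + 50\right) = 8 \left(\frac{1 + 64}{4} + 50\right) = 8 \left(\frac{1}{4} \cdot 65 + 50\right) = 8 \left(\frac{65}{4} + 50\right) = 8 \cdot \frac{265}{4} = 530$)
$\frac{y}{Y{\left(C{\left(A{\left(-2,0 \right)},-4 \right)} \right)}} = \frac{530}{64} = 530 \cdot \frac{1}{64} = \frac{265}{32}$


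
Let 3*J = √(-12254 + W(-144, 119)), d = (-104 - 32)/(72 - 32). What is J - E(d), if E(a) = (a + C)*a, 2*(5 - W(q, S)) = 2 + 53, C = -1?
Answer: -374/25 + I*√49106/6 ≈ -14.96 + 36.933*I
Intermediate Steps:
W(q, S) = -45/2 (W(q, S) = 5 - (2 + 53)/2 = 5 - ½*55 = 5 - 55/2 = -45/2)
d = -17/5 (d = -136/40 = -136*1/40 = -17/5 ≈ -3.4000)
E(a) = a*(-1 + a) (E(a) = (a - 1)*a = (-1 + a)*a = a*(-1 + a))
J = I*√49106/6 (J = √(-12254 - 45/2)/3 = √(-24553/2)/3 = (I*√49106/2)/3 = I*√49106/6 ≈ 36.933*I)
J - E(d) = I*√49106/6 - (-17)*(-1 - 17/5)/5 = I*√49106/6 - (-17)*(-22)/(5*5) = I*√49106/6 - 1*374/25 = I*√49106/6 - 374/25 = -374/25 + I*√49106/6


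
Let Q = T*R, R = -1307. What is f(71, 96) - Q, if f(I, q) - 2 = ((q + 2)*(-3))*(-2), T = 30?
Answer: 39800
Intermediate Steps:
Q = -39210 (Q = 30*(-1307) = -39210)
f(I, q) = 14 + 6*q (f(I, q) = 2 + ((q + 2)*(-3))*(-2) = 2 + ((2 + q)*(-3))*(-2) = 2 + (-6 - 3*q)*(-2) = 2 + (12 + 6*q) = 14 + 6*q)
f(71, 96) - Q = (14 + 6*96) - 1*(-39210) = (14 + 576) + 39210 = 590 + 39210 = 39800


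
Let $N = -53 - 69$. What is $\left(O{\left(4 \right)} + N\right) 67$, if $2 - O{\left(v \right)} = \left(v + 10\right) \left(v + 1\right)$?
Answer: $-12730$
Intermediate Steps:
$O{\left(v \right)} = 2 - \left(1 + v\right) \left(10 + v\right)$ ($O{\left(v \right)} = 2 - \left(v + 10\right) \left(v + 1\right) = 2 - \left(10 + v\right) \left(1 + v\right) = 2 - \left(1 + v\right) \left(10 + v\right)$)
$N = -122$
$\left(O{\left(4 \right)} + N\right) 67 = \left(\left(-8 - 4^{2} - 44\right) - 122\right) 67 = \left(\left(-8 - 16 - 44\right) - 122\right) 67 = \left(-68 - 122\right) 67 = \left(-190\right) 67 = -12730$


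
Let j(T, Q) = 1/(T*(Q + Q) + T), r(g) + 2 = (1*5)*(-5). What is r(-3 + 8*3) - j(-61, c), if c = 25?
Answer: -83996/3111 ≈ -27.000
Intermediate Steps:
r(g) = -27 (r(g) = -2 + (1*5)*(-5) = -2 + 5*(-5) = -2 - 25 = -27)
j(T, Q) = 1/(T + 2*Q*T) (j(T, Q) = 1/(T*(2*Q) + T) = 1/(2*Q*T + T) = 1/(T + 2*Q*T))
r(-3 + 8*3) - j(-61, c) = -27 - 1/((-61)*(1 + 2*25)) = -27 - (-1)/(61*(1 + 50)) = -27 - (-1)/(61*51) = -27 - 1*(-1/3111) = -27 + 1/3111 = -83996/3111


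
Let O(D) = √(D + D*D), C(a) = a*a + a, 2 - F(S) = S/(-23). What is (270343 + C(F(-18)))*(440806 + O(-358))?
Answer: 63040933377250/529 + 143012875*√127806/529 ≈ 1.1927e+11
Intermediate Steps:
F(S) = 2 + S/23 (F(S) = 2 - S/(-23) = 2 - S*(-1)/23 = 2 - (-1)*S/23 = 2 + S/23)
C(a) = a + a² (C(a) = a² + a = a + a²)
O(D) = √(D + D²)
(270343 + C(F(-18)))*(440806 + O(-358)) = (270343 + (2 + (1/23)*(-18))*(1 + (2 + (1/23)*(-18))))*(440806 + √(-358*(1 - 358))) = (270343 + (2 - 18/23)*(1 + (2 - 18/23)))*(440806 + √(-358*(-357))) = (270343 + 28*(1 + 28/23)/23)*(440806 + √127806) = (270343 + (28/23)*(51/23))*(440806 + √127806) = (270343 + 1428/529)*(440806 + √127806) = 143012875*(440806 + √127806)/529 = 63040933377250/529 + 143012875*√127806/529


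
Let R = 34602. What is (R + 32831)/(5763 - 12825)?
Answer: -67433/7062 ≈ -9.5487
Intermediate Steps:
(R + 32831)/(5763 - 12825) = (34602 + 32831)/(5763 - 12825) = 67433/(-7062) = 67433*(-1/7062) = -67433/7062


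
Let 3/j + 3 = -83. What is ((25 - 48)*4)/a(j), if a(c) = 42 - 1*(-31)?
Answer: -92/73 ≈ -1.2603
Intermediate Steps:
j = -3/86 (j = 3/(-3 - 83) = 3/(-86) = 3*(-1/86) = -3/86 ≈ -0.034884)
a(c) = 73 (a(c) = 42 + 31 = 73)
((25 - 48)*4)/a(j) = ((25 - 48)*4)/73 = -23*4*(1/73) = -92*1/73 = -92/73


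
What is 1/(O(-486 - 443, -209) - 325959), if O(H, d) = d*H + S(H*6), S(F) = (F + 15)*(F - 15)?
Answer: 1/30937453 ≈ 3.2323e-8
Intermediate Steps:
S(F) = (-15 + F)*(15 + F) (S(F) = (15 + F)*(-15 + F) = (-15 + F)*(15 + F))
O(H, d) = -225 + 36*H² + H*d (O(H, d) = d*H + (-225 + (H*6)²) = H*d + (-225 + (6*H)²) = H*d + (-225 + 36*H²) = -225 + 36*H² + H*d)
1/(O(-486 - 443, -209) - 325959) = 1/((-225 + 36*(-486 - 443)² + (-486 - 443)*(-209)) - 325959) = 1/((-225 + 36*(-929)² - 929*(-209)) - 325959) = 1/((-225 + 36*863041 + 194161) - 325959) = 1/((-225 + 31069476 + 194161) - 325959) = 1/(31263412 - 325959) = 1/30937453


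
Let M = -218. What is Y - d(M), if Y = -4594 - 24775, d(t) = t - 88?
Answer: -29063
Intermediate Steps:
d(t) = -88 + t
Y = -29369
Y - d(M) = -29369 - (-88 - 218) = -29369 - 1*(-306) = -29369 + 306 = -29063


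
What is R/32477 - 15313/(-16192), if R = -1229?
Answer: 477420333/525867584 ≈ 0.90787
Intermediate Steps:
R/32477 - 15313/(-16192) = -1229/32477 - 15313/(-16192) = -1229*1/32477 - 15313*(-1/16192) = -1229/32477 + 15313/16192 = 477420333/525867584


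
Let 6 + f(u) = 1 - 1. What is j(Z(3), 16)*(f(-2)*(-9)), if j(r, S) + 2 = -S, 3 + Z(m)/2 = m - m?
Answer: -972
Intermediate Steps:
f(u) = -6 (f(u) = -6 + (1 - 1) = -6 + 0 = -6)
Z(m) = -6 (Z(m) = -6 + 2*(m - m) = -6 + 2*0 = -6 + 0 = -6)
j(r, S) = -2 - S
j(Z(3), 16)*(f(-2)*(-9)) = (-2 - 1*16)*(-6*(-9)) = (-2 - 16)*54 = -18*54 = -972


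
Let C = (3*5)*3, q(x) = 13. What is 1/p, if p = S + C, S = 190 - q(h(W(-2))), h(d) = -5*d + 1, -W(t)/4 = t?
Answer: 1/222 ≈ 0.0045045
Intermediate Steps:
W(t) = -4*t
h(d) = 1 - 5*d
C = 45 (C = 15*3 = 45)
S = 177 (S = 190 - 1*13 = 190 - 13 = 177)
p = 222 (p = 177 + 45 = 222)
1/p = 1/222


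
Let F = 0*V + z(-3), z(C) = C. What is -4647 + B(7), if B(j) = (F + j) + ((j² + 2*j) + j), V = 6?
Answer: -4573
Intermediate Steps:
F = -3 (F = 0*6 - 3 = 0 - 3 = -3)
B(j) = -3 + j² + 4*j (B(j) = (-3 + j) + ((j² + 2*j) + j) = (-3 + j) + (j² + 3*j) = -3 + j² + 4*j)
-4647 + B(7) = -4647 + (-3 + 7² + 4*7) = -4647 + (-3 + 49 + 28) = -4647 + 74 = -4573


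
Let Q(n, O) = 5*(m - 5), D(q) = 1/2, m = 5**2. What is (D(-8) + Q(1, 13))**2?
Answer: 40401/4 ≈ 10100.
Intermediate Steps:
m = 25
D(q) = 1/2
Q(n, O) = 100 (Q(n, O) = 5*(25 - 5) = 5*20 = 100)
(D(-8) + Q(1, 13))**2 = (1/2 + 100)**2 = (201/2)**2 = 40401/4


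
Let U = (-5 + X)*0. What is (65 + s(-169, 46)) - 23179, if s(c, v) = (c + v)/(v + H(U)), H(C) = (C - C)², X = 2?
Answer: -1063367/46 ≈ -23117.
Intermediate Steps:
U = 0 (U = (-5 + 2)*0 = -3*0 = 0)
H(C) = 0 (H(C) = 0² = 0)
s(c, v) = (c + v)/v (s(c, v) = (c + v)/(v + 0) = (c + v)/v)
(65 + s(-169, 46)) - 23179 = (65 + (-169 + 46)/46) - 23179 = (65 + (1/46)*(-123)) - 23179 = (65 - 123/46) - 23179 = 2867/46 - 23179 = -1063367/46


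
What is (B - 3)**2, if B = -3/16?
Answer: 2601/256 ≈ 10.160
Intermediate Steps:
B = -3/16 (B = -3*1/16 = -3/16 ≈ -0.18750)
(B - 3)**2 = (-3/16 - 3)**2 = (-51/16)**2 = 2601/256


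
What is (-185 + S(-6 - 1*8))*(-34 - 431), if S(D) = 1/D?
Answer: 1204815/14 ≈ 86058.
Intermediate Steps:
(-185 + S(-6 - 1*8))*(-34 - 431) = (-185 + 1/(-6 - 1*8))*(-34 - 431) = (-185 + 1/(-6 - 8))*(-465) = (-185 + 1/(-14))*(-465) = (-185 - 1/14)*(-465) = -2591/14*(-465) = 1204815/14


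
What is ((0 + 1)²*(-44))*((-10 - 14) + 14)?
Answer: 440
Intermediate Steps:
((0 + 1)²*(-44))*((-10 - 14) + 14) = (1²*(-44))*(-24 + 14) = (1*(-44))*(-10) = -44*(-10) = 440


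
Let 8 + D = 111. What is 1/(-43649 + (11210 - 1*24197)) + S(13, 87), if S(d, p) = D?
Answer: 5833507/56636 ≈ 103.00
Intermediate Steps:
D = 103 (D = -8 + 111 = 103)
S(d, p) = 103
1/(-43649 + (11210 - 1*24197)) + S(13, 87) = 1/(-43649 + (11210 - 1*24197)) + 103 = 1/(-43649 + (11210 - 24197)) + 103 = 1/(-43649 - 12987) + 103 = 1/(-56636) + 103 = -1/56636 + 103 = 5833507/56636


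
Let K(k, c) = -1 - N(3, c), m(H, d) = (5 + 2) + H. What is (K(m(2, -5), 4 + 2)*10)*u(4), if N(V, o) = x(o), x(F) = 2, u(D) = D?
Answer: -120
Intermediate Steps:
N(V, o) = 2
m(H, d) = 7 + H
K(k, c) = -3 (K(k, c) = -1 - 1*2 = -1 - 2 = -3)
(K(m(2, -5), 4 + 2)*10)*u(4) = -3*10*4 = -30*4 = -120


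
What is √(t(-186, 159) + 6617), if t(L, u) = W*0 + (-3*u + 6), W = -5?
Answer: √6146 ≈ 78.396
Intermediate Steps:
t(L, u) = 6 - 3*u (t(L, u) = -5*0 + (-3*u + 6) = 0 + (6 - 3*u) = 6 - 3*u)
√(t(-186, 159) + 6617) = √((6 - 3*159) + 6617) = √((6 - 477) + 6617) = √(-471 + 6617) = √6146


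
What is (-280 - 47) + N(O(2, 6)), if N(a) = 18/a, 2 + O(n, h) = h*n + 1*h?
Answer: -2607/8 ≈ -325.88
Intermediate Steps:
O(n, h) = -2 + h + h*n (O(n, h) = -2 + (h*n + 1*h) = -2 + (h*n + h) = -2 + (h + h*n) = -2 + h + h*n)
(-280 - 47) + N(O(2, 6)) = (-280 - 47) + 18/(-2 + 6 + 6*2) = -327 + 18/(-2 + 6 + 12) = -327 + 18/16 = -327 + 18*(1/16) = -327 + 9/8 = -2607/8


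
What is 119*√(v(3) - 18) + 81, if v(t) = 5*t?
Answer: 81 + 119*I*√3 ≈ 81.0 + 206.11*I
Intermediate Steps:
119*√(v(3) - 18) + 81 = 119*√(5*3 - 18) + 81 = 119*√(15 - 18) + 81 = 119*√(-3) + 81 = 119*(I*√3) + 81 = 119*I*√3 + 81 = 81 + 119*I*√3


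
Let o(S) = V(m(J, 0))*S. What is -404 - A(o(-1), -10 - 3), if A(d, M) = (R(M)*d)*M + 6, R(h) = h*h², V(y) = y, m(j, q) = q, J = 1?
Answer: -410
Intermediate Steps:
R(h) = h³
o(S) = 0 (o(S) = 0*S = 0)
A(d, M) = 6 + d*M⁴ (A(d, M) = (M³*d)*M + 6 = (d*M³)*M + 6 = d*M⁴ + 6 = 6 + d*M⁴)
-404 - A(o(-1), -10 - 3) = -404 - (6 + 0*(-10 - 3)⁴) = -404 - (6 + 0*(-13)⁴) = -404 - (6 + 0*28561) = -404 - (6 + 0) = -404 - 1*6 = -404 - 6 = -410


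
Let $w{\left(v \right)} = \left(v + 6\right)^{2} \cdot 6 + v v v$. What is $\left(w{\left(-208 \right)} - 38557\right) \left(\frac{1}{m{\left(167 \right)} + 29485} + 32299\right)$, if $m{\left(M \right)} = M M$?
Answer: $- \frac{16293851159207415}{57374} \approx -2.8399 \cdot 10^{11}$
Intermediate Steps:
$m{\left(M \right)} = M^{2}$
$w{\left(v \right)} = v^{3} + 6 \left(6 + v\right)^{2}$ ($w{\left(v \right)} = \left(6 + v\right)^{2} \cdot 6 + v^{2} v = 6 \left(6 + v\right)^{2} + v^{3} = v^{3} + 6 \left(6 + v\right)^{2}$)
$\left(w{\left(-208 \right)} - 38557\right) \left(\frac{1}{m{\left(167 \right)} + 29485} + 32299\right) = \left(\left(\left(-208\right)^{3} + 6 \left(6 - 208\right)^{2}\right) - 38557\right) \left(\frac{1}{167^{2} + 29485} + 32299\right) = \left(\left(-8998912 + 6 \left(-202\right)^{2}\right) - 38557\right) \left(\frac{1}{27889 + 29485} + 32299\right) = \left(\left(-8998912 + 6 \cdot 40804\right) - 38557\right) \left(\frac{1}{57374} + 32299\right) = \left(\left(-8998912 + 244824\right) - 38557\right) \left(\frac{1}{57374} + 32299\right) = \left(-8754088 - 38557\right) \frac{1853122827}{57374} = \left(-8792645\right) \frac{1853122827}{57374} = - \frac{16293851159207415}{57374}$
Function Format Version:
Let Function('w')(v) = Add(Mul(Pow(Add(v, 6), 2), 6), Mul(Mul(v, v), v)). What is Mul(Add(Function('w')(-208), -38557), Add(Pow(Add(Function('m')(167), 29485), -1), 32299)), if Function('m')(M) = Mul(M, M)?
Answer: Rational(-16293851159207415, 57374) ≈ -2.8399e+11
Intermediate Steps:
Function('m')(M) = Pow(M, 2)
Function('w')(v) = Add(Pow(v, 3), Mul(6, Pow(Add(6, v), 2))) (Function('w')(v) = Add(Mul(Pow(Add(6, v), 2), 6), Mul(Pow(v, 2), v)) = Add(Mul(6, Pow(Add(6, v), 2)), Pow(v, 3)) = Add(Pow(v, 3), Mul(6, Pow(Add(6, v), 2))))
Mul(Add(Function('w')(-208), -38557), Add(Pow(Add(Function('m')(167), 29485), -1), 32299)) = Mul(Add(Add(Pow(-208, 3), Mul(6, Pow(Add(6, -208), 2))), -38557), Add(Pow(Add(Pow(167, 2), 29485), -1), 32299)) = Mul(Add(Add(-8998912, Mul(6, Pow(-202, 2))), -38557), Add(Pow(Add(27889, 29485), -1), 32299)) = Mul(Add(Add(-8998912, Mul(6, 40804)), -38557), Add(Pow(57374, -1), 32299)) = Mul(Add(Add(-8998912, 244824), -38557), Add(Rational(1, 57374), 32299)) = Mul(Add(-8754088, -38557), Rational(1853122827, 57374)) = Mul(-8792645, Rational(1853122827, 57374)) = Rational(-16293851159207415, 57374)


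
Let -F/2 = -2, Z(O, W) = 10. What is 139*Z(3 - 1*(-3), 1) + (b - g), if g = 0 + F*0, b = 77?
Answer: 1467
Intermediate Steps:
F = 4 (F = -2*(-2) = 4)
g = 0 (g = 0 + 4*0 = 0 + 0 = 0)
139*Z(3 - 1*(-3), 1) + (b - g) = 139*10 + (77 - 1*0) = 1390 + (77 + 0) = 1390 + 77 = 1467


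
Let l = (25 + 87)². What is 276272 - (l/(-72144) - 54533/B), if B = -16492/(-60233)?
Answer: 1140481279495/2398788 ≈ 4.7544e+5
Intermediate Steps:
l = 12544 (l = 112² = 12544)
B = 532/1943 (B = -16492*(-1/60233) = 532/1943 ≈ 0.27380)
276272 - (l/(-72144) - 54533/B) = 276272 - (12544/(-72144) - 54533/532/1943) = 276272 - (12544*(-1/72144) - 54533*1943/532) = 276272 - (-784/4509 - 105957619/532) = 276272 - 1*(-477763321159/2398788) = 276272 + 477763321159/2398788 = 1140481279495/2398788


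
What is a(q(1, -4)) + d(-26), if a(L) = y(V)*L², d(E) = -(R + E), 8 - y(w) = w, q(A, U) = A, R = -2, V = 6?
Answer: 30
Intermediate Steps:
y(w) = 8 - w
d(E) = 2 - E (d(E) = -(-2 + E) = 2 - E)
a(L) = 2*L² (a(L) = (8 - 1*6)*L² = (8 - 6)*L² = 2*L²)
a(q(1, -4)) + d(-26) = 2*1² + (2 - 1*(-26)) = 2*1 + (2 + 26) = 2 + 28 = 30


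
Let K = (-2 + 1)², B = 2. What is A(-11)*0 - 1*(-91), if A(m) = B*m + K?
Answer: 91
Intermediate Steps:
K = 1 (K = (-1)² = 1)
A(m) = 1 + 2*m (A(m) = 2*m + 1 = 1 + 2*m)
A(-11)*0 - 1*(-91) = (1 + 2*(-11))*0 - 1*(-91) = (1 - 22)*0 + 91 = -21*0 + 91 = 0 + 91 = 91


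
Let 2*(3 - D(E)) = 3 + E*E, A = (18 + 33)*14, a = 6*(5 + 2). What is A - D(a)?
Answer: 3189/2 ≈ 1594.5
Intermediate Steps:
a = 42 (a = 6*7 = 42)
A = 714 (A = 51*14 = 714)
D(E) = 3/2 - E²/2 (D(E) = 3 - (3 + E*E)/2 = 3 - (3 + E²)/2 = 3 + (-3/2 - E²/2) = 3/2 - E²/2)
A - D(a) = 714 - (3/2 - ½*42²) = 714 - (3/2 - ½*1764) = 714 - (3/2 - 882) = 714 - 1*(-1761/2) = 714 + 1761/2 = 3189/2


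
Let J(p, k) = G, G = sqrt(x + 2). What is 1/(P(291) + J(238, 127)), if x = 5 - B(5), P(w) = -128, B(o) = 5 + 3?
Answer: -128/16385 - I/16385 ≈ -0.007812 - 6.1031e-5*I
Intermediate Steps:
B(o) = 8
x = -3 (x = 5 - 1*8 = 5 - 8 = -3)
G = I (G = sqrt(-3 + 2) = sqrt(-1) = I ≈ 1.0*I)
J(p, k) = I
1/(P(291) + J(238, 127)) = 1/(-128 + I) = (-128 - I)/16385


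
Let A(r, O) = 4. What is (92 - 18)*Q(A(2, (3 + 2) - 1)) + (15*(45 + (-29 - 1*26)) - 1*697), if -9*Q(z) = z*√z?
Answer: -8215/9 ≈ -912.78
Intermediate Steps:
Q(z) = -z^(3/2)/9 (Q(z) = -z*√z/9 = -z^(3/2)/9)
(92 - 18)*Q(A(2, (3 + 2) - 1)) + (15*(45 + (-29 - 1*26)) - 1*697) = (92 - 18)*(-4^(3/2)/9) + (15*(45 + (-29 - 1*26)) - 1*697) = 74*(-⅑*8) + (15*(45 + (-29 - 26)) - 697) = 74*(-8/9) + (15*(45 - 55) - 697) = -592/9 + (15*(-10) - 697) = -592/9 + (-150 - 697) = -592/9 - 847 = -8215/9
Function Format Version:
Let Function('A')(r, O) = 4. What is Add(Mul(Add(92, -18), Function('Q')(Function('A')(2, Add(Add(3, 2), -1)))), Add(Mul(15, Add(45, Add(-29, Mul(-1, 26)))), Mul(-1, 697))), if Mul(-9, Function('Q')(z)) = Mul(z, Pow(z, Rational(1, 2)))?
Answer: Rational(-8215, 9) ≈ -912.78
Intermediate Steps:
Function('Q')(z) = Mul(Rational(-1, 9), Pow(z, Rational(3, 2))) (Function('Q')(z) = Mul(Rational(-1, 9), Mul(z, Pow(z, Rational(1, 2)))) = Mul(Rational(-1, 9), Pow(z, Rational(3, 2))))
Add(Mul(Add(92, -18), Function('Q')(Function('A')(2, Add(Add(3, 2), -1)))), Add(Mul(15, Add(45, Add(-29, Mul(-1, 26)))), Mul(-1, 697))) = Add(Mul(Add(92, -18), Mul(Rational(-1, 9), Pow(4, Rational(3, 2)))), Add(Mul(15, Add(45, Add(-29, Mul(-1, 26)))), Mul(-1, 697))) = Add(Mul(74, Mul(Rational(-1, 9), 8)), Add(Mul(15, Add(45, Add(-29, -26))), -697)) = Add(Mul(74, Rational(-8, 9)), Add(Mul(15, Add(45, -55)), -697)) = Add(Rational(-592, 9), Add(Mul(15, -10), -697)) = Add(Rational(-592, 9), Add(-150, -697)) = Add(Rational(-592, 9), -847) = Rational(-8215, 9)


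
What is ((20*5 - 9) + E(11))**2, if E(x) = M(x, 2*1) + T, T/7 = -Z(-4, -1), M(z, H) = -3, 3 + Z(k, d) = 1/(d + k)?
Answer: 304704/25 ≈ 12188.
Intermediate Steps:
Z(k, d) = -3 + 1/(d + k)
T = 112/5 (T = 7*(-(1 - 3*(-1) - 3*(-4))/(-1 - 4)) = 7*(-(1 + 3 + 12)/(-5)) = 7*(-(-1)*16/5) = 7*(-1*(-16/5)) = 7*(16/5) = 112/5 ≈ 22.400)
E(x) = 97/5 (E(x) = -3 + 112/5 = 97/5)
((20*5 - 9) + E(11))**2 = ((20*5 - 9) + 97/5)**2 = ((100 - 9) + 97/5)**2 = (91 + 97/5)**2 = (552/5)**2 = 304704/25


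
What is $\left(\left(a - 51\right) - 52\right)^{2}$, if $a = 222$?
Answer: $14161$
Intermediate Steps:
$\left(\left(a - 51\right) - 52\right)^{2} = \left(\left(222 - 51\right) - 52\right)^{2} = \left(171 - 52\right)^{2} = 119^{2} = 14161$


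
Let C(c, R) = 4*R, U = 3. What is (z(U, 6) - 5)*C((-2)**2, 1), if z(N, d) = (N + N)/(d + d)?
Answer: -18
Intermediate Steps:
z(N, d) = N/d (z(N, d) = (2*N)/((2*d)) = (2*N)*(1/(2*d)) = N/d)
(z(U, 6) - 5)*C((-2)**2, 1) = (3/6 - 5)*(4*1) = (3*(1/6) - 5)*4 = (1/2 - 5)*4 = -9/2*4 = -18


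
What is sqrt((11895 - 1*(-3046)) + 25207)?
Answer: 2*sqrt(10037) ≈ 200.37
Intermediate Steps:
sqrt((11895 - 1*(-3046)) + 25207) = sqrt((11895 + 3046) + 25207) = sqrt(14941 + 25207) = sqrt(40148) = 2*sqrt(10037)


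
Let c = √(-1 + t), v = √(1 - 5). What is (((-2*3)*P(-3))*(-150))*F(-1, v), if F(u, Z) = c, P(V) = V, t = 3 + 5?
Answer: -2700*√7 ≈ -7143.5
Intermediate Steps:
t = 8
v = 2*I (v = √(-4) = 2*I ≈ 2.0*I)
c = √7 (c = √(-1 + 8) = √7 ≈ 2.6458)
F(u, Z) = √7
(((-2*3)*P(-3))*(-150))*F(-1, v) = ((-2*3*(-3))*(-150))*√7 = (-6*(-3)*(-150))*√7 = (18*(-150))*√7 = -2700*√7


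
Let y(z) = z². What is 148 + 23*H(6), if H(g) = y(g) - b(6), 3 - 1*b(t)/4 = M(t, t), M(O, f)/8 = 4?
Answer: 3644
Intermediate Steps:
M(O, f) = 32 (M(O, f) = 8*4 = 32)
b(t) = -116 (b(t) = 12 - 4*32 = 12 - 128 = -116)
H(g) = 116 + g² (H(g) = g² - 1*(-116) = g² + 116 = 116 + g²)
148 + 23*H(6) = 148 + 23*(116 + 6²) = 148 + 23*(116 + 36) = 148 + 23*152 = 148 + 3496 = 3644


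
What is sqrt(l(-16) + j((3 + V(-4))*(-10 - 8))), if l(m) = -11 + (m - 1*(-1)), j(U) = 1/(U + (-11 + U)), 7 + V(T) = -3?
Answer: I*sqrt(1509865)/241 ≈ 5.0986*I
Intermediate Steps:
V(T) = -10 (V(T) = -7 - 3 = -10)
j(U) = 1/(-11 + 2*U)
l(m) = -10 + m (l(m) = -11 + (m + 1) = -11 + (1 + m) = -10 + m)
sqrt(l(-16) + j((3 + V(-4))*(-10 - 8))) = sqrt((-10 - 16) + 1/(-11 + 2*((3 - 10)*(-10 - 8)))) = sqrt(-26 + 1/(-11 + 2*(-7*(-18)))) = sqrt(-26 + 1/(-11 + 2*126)) = sqrt(-26 + 1/(-11 + 252)) = sqrt(-26 + 1/241) = sqrt(-6265/241) = I*sqrt(1509865)/241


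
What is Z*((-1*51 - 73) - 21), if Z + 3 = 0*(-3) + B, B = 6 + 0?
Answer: -435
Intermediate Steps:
B = 6
Z = 3 (Z = -3 + (0*(-3) + 6) = -3 + (0 + 6) = -3 + 6 = 3)
Z*((-1*51 - 73) - 21) = 3*((-1*51 - 73) - 21) = 3*((-51 - 73) - 21) = 3*(-124 - 21) = 3*(-145) = -435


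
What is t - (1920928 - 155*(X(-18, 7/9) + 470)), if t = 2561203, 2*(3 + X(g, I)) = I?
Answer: 12828965/18 ≈ 7.1272e+5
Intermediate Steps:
X(g, I) = -3 + I/2
t - (1920928 - 155*(X(-18, 7/9) + 470)) = 2561203 - (1920928 - 155*((-3 + (7/9)/2) + 470)) = 2561203 - (1920928 - 155*((-3 + (7*(⅑))/2) + 470)) = 2561203 - (1920928 - 155*((-3 + (½)*(7/9)) + 470)) = 2561203 - (1920928 - 155*((-3 + 7/18) + 470)) = 2561203 - (1920928 - 155*(-47/18 + 470)) = 2561203 - (1920928 - 155*8413/18) = 2561203 - (1920928 - 1304015/18) = 2561203 - 1*33272689/18 = 2561203 - 33272689/18 = 12828965/18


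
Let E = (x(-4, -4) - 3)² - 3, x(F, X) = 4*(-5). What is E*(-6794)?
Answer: -3573644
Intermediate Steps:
x(F, X) = -20
E = 526 (E = (-20 - 3)² - 3 = (-23)² - 3 = 529 - 3 = 526)
E*(-6794) = 526*(-6794) = -3573644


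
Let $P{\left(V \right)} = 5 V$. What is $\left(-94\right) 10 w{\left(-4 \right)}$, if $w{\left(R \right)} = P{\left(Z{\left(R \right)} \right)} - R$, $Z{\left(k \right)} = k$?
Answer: $15040$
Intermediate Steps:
$w{\left(R \right)} = 4 R$ ($w{\left(R \right)} = 5 R - R = 4 R$)
$\left(-94\right) 10 w{\left(-4 \right)} = \left(-94\right) 10 \cdot 4 \left(-4\right) = \left(-940\right) \left(-16\right) = 15040$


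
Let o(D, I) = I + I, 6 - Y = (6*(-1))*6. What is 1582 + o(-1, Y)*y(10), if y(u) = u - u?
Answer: 1582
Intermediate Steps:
Y = 42 (Y = 6 - 6*(-1)*6 = 6 - (-6)*6 = 6 - 1*(-36) = 6 + 36 = 42)
o(D, I) = 2*I
y(u) = 0
1582 + o(-1, Y)*y(10) = 1582 + (2*42)*0 = 1582 + 84*0 = 1582 + 0 = 1582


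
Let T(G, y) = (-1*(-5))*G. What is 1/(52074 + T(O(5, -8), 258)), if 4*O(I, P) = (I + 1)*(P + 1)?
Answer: 2/104043 ≈ 1.9223e-5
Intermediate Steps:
O(I, P) = (1 + I)*(1 + P)/4 (O(I, P) = ((I + 1)*(P + 1))/4 = ((1 + I)*(1 + P))/4 = (1 + I)*(1 + P)/4)
T(G, y) = 5*G
1/(52074 + T(O(5, -8), 258)) = 1/(52074 + 5*(¼ + (¼)*5 + (¼)*(-8) + (¼)*5*(-8))) = 1/(52074 + 5*(¼ + 5/4 - 2 - 10)) = 1/(52074 + 5*(-21/2)) = 1/(52074 - 105/2) = 1/(104043/2) = 2/104043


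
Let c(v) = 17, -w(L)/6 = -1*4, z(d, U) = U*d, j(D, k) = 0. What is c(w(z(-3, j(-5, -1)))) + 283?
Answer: 300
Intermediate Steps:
w(L) = 24 (w(L) = -(-6)*4 = -6*(-4) = 24)
c(w(z(-3, j(-5, -1)))) + 283 = 17 + 283 = 300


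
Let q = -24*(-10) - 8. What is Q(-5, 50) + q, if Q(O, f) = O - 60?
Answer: 167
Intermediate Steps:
Q(O, f) = -60 + O
q = 232 (q = 240 - 8 = 232)
Q(-5, 50) + q = (-60 - 5) + 232 = -65 + 232 = 167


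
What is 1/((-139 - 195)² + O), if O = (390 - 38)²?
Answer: 1/235460 ≈ 4.2470e-6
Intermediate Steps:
O = 123904 (O = 352² = 123904)
1/((-139 - 195)² + O) = 1/((-139 - 195)² + 123904) = 1/((-334)² + 123904) = 1/(111556 + 123904) = 1/235460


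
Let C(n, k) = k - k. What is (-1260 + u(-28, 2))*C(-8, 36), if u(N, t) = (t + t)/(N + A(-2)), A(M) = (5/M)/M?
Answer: 0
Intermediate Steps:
A(M) = 5/M²
C(n, k) = 0
u(N, t) = 2*t/(5/4 + N) (u(N, t) = (t + t)/(N + 5/(-2)²) = (2*t)/(N + 5*(¼)) = (2*t)/(N + 5/4) = (2*t)/(5/4 + N) = 2*t/(5/4 + N))
(-1260 + u(-28, 2))*C(-8, 36) = (-1260 + 8*2/(5 + 4*(-28)))*0 = (-1260 + 8*2/(5 - 112))*0 = (-1260 + 8*2/(-107))*0 = (-1260 + 8*2*(-1/107))*0 = (-1260 - 16/107)*0 = -134836/107*0 = 0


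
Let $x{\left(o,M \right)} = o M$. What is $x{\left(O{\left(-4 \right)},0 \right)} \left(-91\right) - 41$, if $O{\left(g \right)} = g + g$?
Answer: $-41$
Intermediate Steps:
$O{\left(g \right)} = 2 g$
$x{\left(o,M \right)} = M o$
$x{\left(O{\left(-4 \right)},0 \right)} \left(-91\right) - 41 = 0 \cdot 2 \left(-4\right) \left(-91\right) - 41 = 0 \left(-8\right) \left(-91\right) - 41 = 0 \left(-91\right) - 41 = 0 - 41 = -41$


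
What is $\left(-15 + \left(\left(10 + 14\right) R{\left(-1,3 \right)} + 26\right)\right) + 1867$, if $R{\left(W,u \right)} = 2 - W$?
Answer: $1950$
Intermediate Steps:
$\left(-15 + \left(\left(10 + 14\right) R{\left(-1,3 \right)} + 26\right)\right) + 1867 = \left(-15 + \left(\left(10 + 14\right) \left(2 - -1\right) + 26\right)\right) + 1867 = \left(-15 + \left(24 \left(2 + 1\right) + 26\right)\right) + 1867 = \left(-15 + \left(24 \cdot 3 + 26\right)\right) + 1867 = \left(-15 + \left(72 + 26\right)\right) + 1867 = \left(-15 + 98\right) + 1867 = 83 + 1867 = 1950$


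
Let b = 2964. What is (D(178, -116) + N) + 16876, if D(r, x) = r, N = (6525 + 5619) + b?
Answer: 32162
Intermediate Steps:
N = 15108 (N = (6525 + 5619) + 2964 = 12144 + 2964 = 15108)
(D(178, -116) + N) + 16876 = (178 + 15108) + 16876 = 15286 + 16876 = 32162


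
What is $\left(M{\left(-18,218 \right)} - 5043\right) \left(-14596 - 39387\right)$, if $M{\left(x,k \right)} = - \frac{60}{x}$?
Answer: $\frac{816168977}{3} \approx 2.7206 \cdot 10^{8}$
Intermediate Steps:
$\left(M{\left(-18,218 \right)} - 5043\right) \left(-14596 - 39387\right) = \left(- \frac{60}{-18} - 5043\right) \left(-14596 - 39387\right) = \left(\left(-60\right) \left(- \frac{1}{18}\right) - 5043\right) \left(-53983\right) = \left(\frac{10}{3} - 5043\right) \left(-53983\right) = \left(- \frac{15119}{3}\right) \left(-53983\right) = \frac{816168977}{3}$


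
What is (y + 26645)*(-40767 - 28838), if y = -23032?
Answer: -251482865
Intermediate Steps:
(y + 26645)*(-40767 - 28838) = (-23032 + 26645)*(-40767 - 28838) = 3613*(-69605) = -251482865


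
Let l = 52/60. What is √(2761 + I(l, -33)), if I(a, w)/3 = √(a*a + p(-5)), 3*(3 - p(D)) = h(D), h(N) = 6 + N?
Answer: √(69025 + 5*√769)/5 ≈ 52.598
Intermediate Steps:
p(D) = 1 - D/3 (p(D) = 3 - (6 + D)/3 = 3 + (-2 - D/3) = 1 - D/3)
l = 13/15 (l = 52*(1/60) = 13/15 ≈ 0.86667)
I(a, w) = 3*√(8/3 + a²) (I(a, w) = 3*√(a*a + (1 - ⅓*(-5))) = 3*√(a² + (1 + 5/3)) = 3*√(a² + 8/3) = 3*√(8/3 + a²))
√(2761 + I(l, -33)) = √(2761 + √(24 + 9*(13/15)²)) = √(2761 + √(24 + 9*(169/225))) = √(2761 + √(24 + 169/25)) = √(2761 + √(769/25)) = √(2761 + √769/5)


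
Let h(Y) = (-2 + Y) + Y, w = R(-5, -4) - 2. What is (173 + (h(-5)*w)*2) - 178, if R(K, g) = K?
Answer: 163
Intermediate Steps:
w = -7 (w = -5 - 2 = -7)
h(Y) = -2 + 2*Y
(173 + (h(-5)*w)*2) - 178 = (173 + ((-2 + 2*(-5))*(-7))*2) - 178 = (173 + ((-2 - 10)*(-7))*2) - 178 = (173 - 12*(-7)*2) - 178 = (173 + 84*2) - 178 = (173 + 168) - 178 = 341 - 178 = 163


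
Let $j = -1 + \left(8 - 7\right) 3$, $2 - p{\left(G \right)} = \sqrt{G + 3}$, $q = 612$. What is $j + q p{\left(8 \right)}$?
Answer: $1226 - 612 \sqrt{11} \approx -803.77$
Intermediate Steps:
$p{\left(G \right)} = 2 - \sqrt{3 + G}$ ($p{\left(G \right)} = 2 - \sqrt{G + 3} = 2 - \sqrt{3 + G}$)
$j = 2$ ($j = -1 + \left(8 - 7\right) 3 = -1 + 1 \cdot 3 = -1 + 3 = 2$)
$j + q p{\left(8 \right)} = 2 + 612 \left(2 - \sqrt{3 + 8}\right) = 2 + 612 \left(2 - \sqrt{11}\right) = 2 + \left(1224 - 612 \sqrt{11}\right) = 1226 - 612 \sqrt{11}$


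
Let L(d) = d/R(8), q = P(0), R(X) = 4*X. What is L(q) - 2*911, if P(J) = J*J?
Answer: -1822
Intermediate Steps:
P(J) = J²
q = 0 (q = 0² = 0)
L(d) = d/32 (L(d) = d/((4*8)) = d/32)
L(q) - 2*911 = (1/32)*0 - 2*911 = 0 - 1822 = -1822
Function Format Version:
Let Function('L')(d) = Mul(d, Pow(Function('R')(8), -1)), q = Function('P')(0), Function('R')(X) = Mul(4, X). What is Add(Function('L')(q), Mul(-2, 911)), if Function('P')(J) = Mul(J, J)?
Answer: -1822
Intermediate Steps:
Function('P')(J) = Pow(J, 2)
q = 0 (q = Pow(0, 2) = 0)
Function('L')(d) = Mul(Rational(1, 32), d) (Function('L')(d) = Mul(d, Pow(Mul(4, 8), -1)) = Mul(d, Pow(32, -1)) = Mul(d, Rational(1, 32)) = Mul(Rational(1, 32), d))
Add(Function('L')(q), Mul(-2, 911)) = Add(Mul(Rational(1, 32), 0), Mul(-2, 911)) = Add(0, -1822) = -1822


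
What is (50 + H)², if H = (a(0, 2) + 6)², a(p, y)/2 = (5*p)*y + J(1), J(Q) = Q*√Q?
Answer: 12996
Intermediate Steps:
J(Q) = Q^(3/2)
a(p, y) = 2 + 10*p*y (a(p, y) = 2*((5*p)*y + 1^(3/2)) = 2*(5*p*y + 1) = 2*(1 + 5*p*y) = 2 + 10*p*y)
H = 64 (H = ((2 + 10*0*2) + 6)² = ((2 + 0) + 6)² = (2 + 6)² = 8² = 64)
(50 + H)² = (50 + 64)² = 114² = 12996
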